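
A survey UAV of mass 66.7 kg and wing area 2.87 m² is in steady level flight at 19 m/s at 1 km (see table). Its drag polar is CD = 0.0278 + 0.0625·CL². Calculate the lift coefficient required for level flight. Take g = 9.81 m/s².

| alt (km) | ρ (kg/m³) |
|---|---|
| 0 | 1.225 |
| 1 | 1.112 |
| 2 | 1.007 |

CL = 1.14

At 1 km, from the table: ρ = 1.112 kg/m³.
Weight W = mg = 66.7 × 9.81 = 654.33 N; in level flight L = W.
q = ½ρv² = ½ × 1.112 × 19² = 200.7 Pa.
CL = 2W/(ρv²S) = 2×654.33/(1.112×19²×2.87) = 1.136.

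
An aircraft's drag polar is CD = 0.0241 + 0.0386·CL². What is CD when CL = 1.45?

CD = 0.0241 + 0.0386 × 1.45² = 0.0241 + 0.08116 = 0.105

CD = 0.105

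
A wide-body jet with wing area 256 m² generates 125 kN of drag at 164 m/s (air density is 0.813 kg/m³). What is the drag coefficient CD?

CD = 0.0447

From D = ½ρv²S·CD, rearranging gives CD = 2D/(ρv²S).
CD = 2 × 1.25×10^5 / (0.813 × 164² × 256) = 0.0447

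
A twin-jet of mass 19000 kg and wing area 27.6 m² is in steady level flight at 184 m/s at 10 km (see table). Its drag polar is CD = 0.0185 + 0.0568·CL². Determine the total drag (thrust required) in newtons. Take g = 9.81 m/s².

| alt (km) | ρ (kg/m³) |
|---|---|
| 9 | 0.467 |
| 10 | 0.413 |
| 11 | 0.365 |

At 10 km, from the table: ρ = 0.413 kg/m³.
Weight W = mg = 19000 × 9.81 = 1.8639×10^5 N; in level flight L = W.
q = ½ρv² = ½ × 0.413 × 184² = 6991 Pa.
Required CL = L/(qS) = 1.8639×10^5/(6991·27.6) = 0.966.
CD = 0.0185 + 0.0568 × 0.966² = 0.0715.
D = q·S·CD = 6991 × 27.6 × 0.0715 = 13800 N

D = 13800 N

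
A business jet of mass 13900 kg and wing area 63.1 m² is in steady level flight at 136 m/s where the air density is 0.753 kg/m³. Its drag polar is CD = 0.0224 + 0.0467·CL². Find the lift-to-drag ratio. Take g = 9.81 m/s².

L/D = 11.5

Level flight ⇒ L = W = m·g = 13900 × 9.81 = 1.3636×10^5 N.
q = ½ρv² = ½ × 0.753 × 136² = 6964 Pa.
CL = 2W/(ρv²S) = 2×1.3636×10^5/(0.753×136²×63.1) = 0.3103.
CD = 0.0224 + 0.0467 × 0.3103² = 0.0269.
L/D = CL/CD = 0.3103 / 0.0269 = 11.5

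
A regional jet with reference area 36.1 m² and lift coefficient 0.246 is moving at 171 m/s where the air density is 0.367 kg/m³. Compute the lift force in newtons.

L = 47700 N

Dynamic pressure q = ½ρv² = ½ × 0.367 × 171² = 5366 Pa.
L = q·S·CL = 5366 × 36.1 × 0.246 = 47700 N ≈ 47.7 kN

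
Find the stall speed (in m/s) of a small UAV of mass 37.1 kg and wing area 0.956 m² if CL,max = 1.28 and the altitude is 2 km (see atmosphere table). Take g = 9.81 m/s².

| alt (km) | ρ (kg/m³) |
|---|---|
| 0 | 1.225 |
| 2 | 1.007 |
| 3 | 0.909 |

At 2 km, from the table: ρ = 1.007 kg/m³.
Weight W = mg = 37.1 × 9.81 = 364 N.
From L = ½ρV²S·CL,max = W: V_stall = √(2W/(ρSCL,max)) = √(2·364/(1.007·0.956·1.28))
V_stall = √590.7 = 24.3 m/s

V_stall = 24.3 m/s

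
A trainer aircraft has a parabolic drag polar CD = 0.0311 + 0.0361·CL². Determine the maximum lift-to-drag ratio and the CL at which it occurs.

(L/D)max = 14.9, at CL = 0.928

For CD = CD0 + K·CL², (L/D)max occurs at CL* = √(CD0/K) and equals 1/(2√(K·CD0)).
(L/D)max = 1/(2√(0.0361 × 0.0311)) = 1/(2 × 0.03351) = 14.9
CL* = √(0.0311/0.0361) = 0.928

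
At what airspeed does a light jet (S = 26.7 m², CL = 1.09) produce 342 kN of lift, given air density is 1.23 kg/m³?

L = ½ρv²S·CL ⇒ v = √(2L/(ρ·S·CL))
v = √(2 × 3.42×10^5 / (1.23 × 26.7 × 1.09)) = √19110 = 138 m/s

v = 138 m/s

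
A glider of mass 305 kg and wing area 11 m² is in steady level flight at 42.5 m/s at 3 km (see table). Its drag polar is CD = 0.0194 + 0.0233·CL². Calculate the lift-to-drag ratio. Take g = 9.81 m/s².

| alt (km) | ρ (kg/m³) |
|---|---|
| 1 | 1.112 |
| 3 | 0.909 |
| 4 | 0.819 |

At 3 km, from the table: ρ = 0.909 kg/m³.
In steady level flight, lift balances weight: W = mg = 305 × 9.81 = 2992.1 N.
Dynamic pressure q = 0.5 × 0.909 × 42.5² = 820.9 Pa.
CL = 2W/(ρv²S) = 2×2992.1/(0.909×42.5²×11) = 0.3313.
CD = 0.0194 + 0.0233 × 0.3313² = 0.02196.
L/D = CL/CD = 0.3313 / 0.02196 = 15.1

L/D = 15.1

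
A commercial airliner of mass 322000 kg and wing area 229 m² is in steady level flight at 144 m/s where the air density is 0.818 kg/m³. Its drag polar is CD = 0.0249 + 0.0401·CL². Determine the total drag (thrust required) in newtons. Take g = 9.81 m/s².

Weight W = mg = 322000 × 9.81 = 3.1588×10^6 N; in level flight L = W.
q = ½ρv² = ½ × 0.818 × 144² = 8481 Pa.
Required CL = L/(qS) = 3.1588×10^6/(8481·229) = 1.626.
CD = 0.0249 + 0.0401 × 1.626² = 0.131.
D = q·S·CD = 8481 × 229 × 0.131 = 2.544×10^5 N

D = 2.54×10^5 N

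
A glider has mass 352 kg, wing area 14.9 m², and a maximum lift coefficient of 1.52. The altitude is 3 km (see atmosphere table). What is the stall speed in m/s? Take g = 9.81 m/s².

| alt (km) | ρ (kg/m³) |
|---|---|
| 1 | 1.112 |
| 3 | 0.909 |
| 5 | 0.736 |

V_stall = 18.3 m/s

At 3 km, from the table: ρ = 0.909 kg/m³.
Weight W = mg = 352 × 9.81 = 3453 N.
From L = ½ρV²S·CL,max = W: V_stall = √(2W/(ρSCL,max)) = √(2·3453/(0.909·14.9·1.52))
V_stall = √335.5 = 18.3 m/s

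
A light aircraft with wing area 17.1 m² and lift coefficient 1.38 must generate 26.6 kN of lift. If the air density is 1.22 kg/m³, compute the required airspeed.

L = ½ρv²S·CL ⇒ v = √(2L/(ρ·S·CL))
v = √(2 × 26600 / (1.22 × 17.1 × 1.38)) = √1848 = 43 m/s

v = 43 m/s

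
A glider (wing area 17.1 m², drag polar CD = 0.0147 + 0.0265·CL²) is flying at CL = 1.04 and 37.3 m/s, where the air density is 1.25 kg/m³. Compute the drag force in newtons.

CD = 0.0147 + 0.0265 × 1.04² = 0.04336
D = ½ρv²S·CD = ½ × 1.25 × 37.3² × 17.1 × 0.04336 = 645 N

D = 645 N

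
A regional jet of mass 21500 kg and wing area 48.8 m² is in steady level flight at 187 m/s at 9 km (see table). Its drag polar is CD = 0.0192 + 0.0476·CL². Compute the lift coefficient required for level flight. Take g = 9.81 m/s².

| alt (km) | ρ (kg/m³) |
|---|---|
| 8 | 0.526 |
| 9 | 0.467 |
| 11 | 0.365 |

At 9 km, from the table: ρ = 0.467 kg/m³.
Weight W = mg = 21500 × 9.81 = 2.1092×10^5 N; in level flight L = W.
Dynamic pressure q = 0.5 × 0.467 × 187² = 8165 Pa.
Required CL = L/(qS) = 2.1092×10^5/(8165·48.8) = 0.5293.

CL = 0.529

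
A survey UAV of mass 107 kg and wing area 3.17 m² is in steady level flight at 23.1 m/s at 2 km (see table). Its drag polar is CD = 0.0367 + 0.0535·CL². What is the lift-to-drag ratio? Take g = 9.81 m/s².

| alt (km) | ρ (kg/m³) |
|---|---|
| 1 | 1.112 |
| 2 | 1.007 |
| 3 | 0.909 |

L/D = 10.4

At 2 km, from the table: ρ = 1.007 kg/m³.
Level flight ⇒ L = W = m·g = 107 × 9.81 = 1049.7 N.
Dynamic pressure q = 0.5 × 1.007 × 23.1² = 268.7 Pa.
Required CL = L/(qS) = 1049.7/(268.7·3.17) = 1.232.
CD = 0.0367 + 0.0535 × 1.232² = 0.118.
L/D = CL/CD = 1.232 / 0.118 = 10.4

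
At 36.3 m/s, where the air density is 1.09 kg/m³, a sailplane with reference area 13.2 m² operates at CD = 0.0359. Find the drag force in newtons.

Dynamic pressure q = ½ρv² = ½ × 1.09 × 36.3² = 718.1 Pa.
D = q·S·CD = 718.1 × 13.2 × 0.0359 = 340 N

D = 340 N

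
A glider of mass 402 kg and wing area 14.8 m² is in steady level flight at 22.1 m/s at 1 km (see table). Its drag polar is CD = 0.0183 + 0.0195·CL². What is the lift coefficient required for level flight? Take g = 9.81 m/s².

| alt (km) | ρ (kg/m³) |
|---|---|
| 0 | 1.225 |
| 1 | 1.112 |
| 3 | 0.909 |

At 1 km, from the table: ρ = 1.112 kg/m³.
Level flight ⇒ L = W = m·g = 402 × 9.81 = 3943.6 N.
q = ½ρv² = ½ × 1.112 × 22.1² = 271.6 Pa.
Required CL = L/(qS) = 3943.6/(271.6·14.8) = 0.9812.

CL = 0.981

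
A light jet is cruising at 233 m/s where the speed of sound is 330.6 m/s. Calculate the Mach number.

M = v/a = 233 / 330.6 = 0.705

M = 0.705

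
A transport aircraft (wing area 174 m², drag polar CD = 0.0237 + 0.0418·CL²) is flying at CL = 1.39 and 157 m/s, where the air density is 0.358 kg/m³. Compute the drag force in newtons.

D = 80200 N

CD = 0.0237 + 0.0418 × 1.39² = 0.1045
D = ½ρv²S·CD = ½ × 0.358 × 157² × 174 × 0.1045 = 80200 N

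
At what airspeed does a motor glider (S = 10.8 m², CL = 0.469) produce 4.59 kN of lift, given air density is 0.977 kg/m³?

v = 43.1 m/s

L = ½ρv²S·CL ⇒ v = √(2L/(ρ·S·CL))
v = √(2 × 4590 / (0.977 × 10.8 × 0.469)) = √1855 = 43.1 m/s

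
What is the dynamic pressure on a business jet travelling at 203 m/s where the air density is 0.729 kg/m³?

q = 15000 Pa

q = ½ρv² = ½ × 0.729 × 203² = 15000 Pa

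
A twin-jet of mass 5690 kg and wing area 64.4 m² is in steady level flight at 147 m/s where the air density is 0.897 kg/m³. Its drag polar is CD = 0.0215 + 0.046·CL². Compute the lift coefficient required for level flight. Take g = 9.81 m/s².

CL = 0.0894

Level flight ⇒ L = W = m·g = 5690 × 9.81 = 55819 N.
q = ½ρv² = ½ × 0.897 × 147² = 9692 Pa.
CL = 2W/(ρv²S) = 2×55819/(0.897×147²×64.4) = 0.08943.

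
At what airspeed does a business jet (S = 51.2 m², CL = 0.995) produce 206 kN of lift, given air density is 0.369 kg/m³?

v = 148 m/s

L = ½ρv²S·CL ⇒ v = √(2L/(ρ·S·CL))
v = √(2 × 2.06×10^5 / (0.369 × 51.2 × 0.995)) = √21920 = 148 m/s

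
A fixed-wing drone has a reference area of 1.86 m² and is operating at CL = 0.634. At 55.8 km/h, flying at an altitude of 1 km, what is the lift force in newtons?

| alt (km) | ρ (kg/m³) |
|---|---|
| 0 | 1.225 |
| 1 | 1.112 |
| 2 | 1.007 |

L = 158 N

At 1 km, from the table: ρ = 1.112 kg/m³.
Convert speed: v = 55.8 km/h ÷ 3.6 = 15.5 m/s.
Dynamic pressure q = ½ρv² = ½ × 1.112 × 15.5² = 133.6 Pa.
L = q·S·CL = 133.6 × 1.86 × 0.634 = 158 N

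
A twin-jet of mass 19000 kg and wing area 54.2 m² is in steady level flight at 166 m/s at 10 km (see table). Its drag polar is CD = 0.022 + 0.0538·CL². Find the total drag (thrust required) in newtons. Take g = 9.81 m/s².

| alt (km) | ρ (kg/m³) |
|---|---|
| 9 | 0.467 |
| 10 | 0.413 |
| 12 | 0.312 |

At 10 km, from the table: ρ = 0.413 kg/m³.
In steady level flight, lift balances weight: W = mg = 19000 × 9.81 = 1.8639×10^5 N.
Dynamic pressure q = 0.5 × 0.413 × 166² = 5690 Pa.
CL = W/(q·S) = 1.8639×10^5 / (5690 × 54.2) = 0.6043.
CD = 0.022 + 0.0538 × 0.6043² = 0.04165.
D = q·S·CD = 5690 × 54.2 × 0.04165 = 12850 N

D = 12800 N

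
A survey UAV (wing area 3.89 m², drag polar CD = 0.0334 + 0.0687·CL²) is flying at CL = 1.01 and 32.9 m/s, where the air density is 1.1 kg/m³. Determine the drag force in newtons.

CD = 0.0334 + 0.0687 × 1.01² = 0.1035
D = ½ρv²S·CD = ½ × 1.1 × 32.9² × 3.89 × 0.1035 = 240 N

D = 240 N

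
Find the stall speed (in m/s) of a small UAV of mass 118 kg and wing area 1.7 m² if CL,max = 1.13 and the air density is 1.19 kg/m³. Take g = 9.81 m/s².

At stall, lift equals weight: L = W = m·g = 118 × 9.81 = 1158 N.
From L = ½ρV²S·CL,max = W: V_stall = √(2W/(ρSCL,max)) = √(2·1158/(1.19·1.7·1.13))
V_stall = √1013 = 31.8 m/s

V_stall = 31.8 m/s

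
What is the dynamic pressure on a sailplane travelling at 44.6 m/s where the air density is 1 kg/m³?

q = ½ρv² = ½ × 1 × 44.6² = 995 Pa

q = 995 Pa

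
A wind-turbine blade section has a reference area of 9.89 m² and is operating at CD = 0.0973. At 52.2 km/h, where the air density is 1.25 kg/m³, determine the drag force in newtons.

D = 126 N

Convert speed: v = 52.2 km/h ÷ 3.6 = 14.5 m/s.
Dynamic pressure q = ½ρv² = ½ × 1.25 × 14.5² = 131.4 Pa.
D = q·S·CD = 131.4 × 9.89 × 0.0973 = 126 N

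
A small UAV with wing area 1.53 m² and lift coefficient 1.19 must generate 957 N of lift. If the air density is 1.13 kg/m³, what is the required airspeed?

v = 30.5 m/s

L = ½ρv²S·CL ⇒ v = √(2L/(ρ·S·CL))
v = √(2 × 957 / (1.13 × 1.53 × 1.19)) = √930.3 = 30.5 m/s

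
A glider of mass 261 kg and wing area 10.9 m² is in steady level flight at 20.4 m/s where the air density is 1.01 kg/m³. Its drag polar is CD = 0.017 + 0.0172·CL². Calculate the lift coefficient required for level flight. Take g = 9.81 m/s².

CL = 1.12

Level flight ⇒ L = W = m·g = 261 × 9.81 = 2560.4 N.
Dynamic pressure q = 0.5 × 1.01 × 20.4² = 210.2 Pa.
Required CL = L/(qS) = 2560.4/(210.2·10.9) = 1.118.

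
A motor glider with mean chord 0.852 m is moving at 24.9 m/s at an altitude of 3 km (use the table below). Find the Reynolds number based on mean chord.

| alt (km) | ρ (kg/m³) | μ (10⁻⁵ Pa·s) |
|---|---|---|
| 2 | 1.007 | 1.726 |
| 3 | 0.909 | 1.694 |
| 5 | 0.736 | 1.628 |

Re = 1.14×10^6

At 3 km, from the table: ρ = 0.909 kg/m³, μ = 1.694×10⁻⁵ Pa·s.
Re = ρ·v·c/μ = 0.909 × 24.9 × 0.852 / (1.694×10⁻⁵) = 1.14×10^6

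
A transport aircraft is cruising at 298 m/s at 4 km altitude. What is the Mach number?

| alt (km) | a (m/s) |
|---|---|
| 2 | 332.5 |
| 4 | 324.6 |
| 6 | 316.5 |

At 4 km, from the table: a = 324.6 m/s.
M = v/a = 298 / 324.6 = 0.918

M = 0.918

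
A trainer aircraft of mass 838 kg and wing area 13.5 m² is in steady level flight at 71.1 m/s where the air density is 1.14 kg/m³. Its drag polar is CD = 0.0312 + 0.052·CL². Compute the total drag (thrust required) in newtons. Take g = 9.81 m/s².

D = 1300 N

In steady level flight, lift balances weight: W = mg = 838 × 9.81 = 8220.8 N.
Dynamic pressure q = 0.5 × 1.14 × 71.1² = 2881 Pa.
CL = W/(q·S) = 8220.8 / (2881 × 13.5) = 0.2113.
CD = 0.0312 + 0.052 × 0.2113² = 0.03352.
D = q·S·CD = 2881 × 13.5 × 0.03352 = 1304 N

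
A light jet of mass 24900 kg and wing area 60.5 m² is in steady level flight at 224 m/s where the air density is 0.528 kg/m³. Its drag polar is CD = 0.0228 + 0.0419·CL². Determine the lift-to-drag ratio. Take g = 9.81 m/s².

L/D = 11.4

In steady level flight, lift balances weight: W = mg = 24900 × 9.81 = 2.4427×10^5 N.
q = ½ρv² = ½ × 0.528 × 224² = 13250 Pa.
CL = 2W/(ρv²S) = 2×2.4427×10^5/(0.528×224²×60.5) = 0.3048.
CD = 0.0228 + 0.0419 × 0.3048² = 0.02669.
L/D = CL/CD = 0.3048 / 0.02669 = 11.4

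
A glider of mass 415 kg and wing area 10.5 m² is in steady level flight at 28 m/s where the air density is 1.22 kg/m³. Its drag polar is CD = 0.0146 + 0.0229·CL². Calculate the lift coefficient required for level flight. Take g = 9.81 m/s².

CL = 0.811

Weight W = mg = 415 × 9.81 = 4071.2 N; in level flight L = W.
q = ½ρv² = ½ × 1.22 × 28² = 478.2 Pa.
Required CL = L/(qS) = 4071.2/(478.2·10.5) = 0.8107.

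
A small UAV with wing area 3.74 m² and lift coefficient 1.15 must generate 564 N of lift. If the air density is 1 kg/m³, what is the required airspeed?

L = ½ρv²S·CL ⇒ v = √(2L/(ρ·S·CL))
v = √(2 × 564 / (1 × 3.74 × 1.15)) = √262.3 = 16.2 m/s

v = 16.2 m/s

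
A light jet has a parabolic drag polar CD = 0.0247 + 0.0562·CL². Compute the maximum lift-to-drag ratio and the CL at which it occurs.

(L/D)max = 13.4, at CL = 0.663

For CD = CD0 + K·CL², (L/D)max occurs at CL* = √(CD0/K) and equals 1/(2√(K·CD0)).
(L/D)max = 1/(2√(0.0562 × 0.0247)) = 1/(2 × 0.03726) = 13.4
CL* = √(0.0247/0.0562) = 0.663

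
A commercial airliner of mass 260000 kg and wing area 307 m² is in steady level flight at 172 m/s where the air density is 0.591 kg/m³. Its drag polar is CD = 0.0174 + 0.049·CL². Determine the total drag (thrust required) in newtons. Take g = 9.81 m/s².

Weight W = mg = 260000 × 9.81 = 2.5506×10^6 N; in level flight L = W.
Dynamic pressure q = 0.5 × 0.591 × 172² = 8742 Pa.
CL = 2W/(ρv²S) = 2×2.5506×10^6/(0.591×172²×307) = 0.9504.
CD = 0.0174 + 0.049 × 0.9504² = 0.06166.
D = q·S·CD = 8742 × 307 × 0.06166 = 1.655×10^5 N

D = 1.65×10^5 N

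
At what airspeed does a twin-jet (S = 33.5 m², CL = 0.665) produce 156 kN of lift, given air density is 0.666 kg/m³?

v = 145 m/s

L = ½ρv²S·CL ⇒ v = √(2L/(ρ·S·CL))
v = √(2 × 1.56×10^5 / (0.666 × 33.5 × 0.665)) = √21030 = 145 m/s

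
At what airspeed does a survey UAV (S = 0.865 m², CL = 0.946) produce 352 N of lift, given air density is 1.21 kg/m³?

v = 26.7 m/s

L = ½ρv²S·CL ⇒ v = √(2L/(ρ·S·CL))
v = √(2 × 352 / (1.21 × 0.865 × 0.946)) = √711 = 26.7 m/s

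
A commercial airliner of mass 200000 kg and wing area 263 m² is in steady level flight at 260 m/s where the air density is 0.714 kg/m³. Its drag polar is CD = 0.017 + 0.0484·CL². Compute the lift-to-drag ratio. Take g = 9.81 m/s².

L/D = 14.3

In steady level flight, lift balances weight: W = mg = 200000 × 9.81 = 1.962×10^6 N.
Dynamic pressure q = 0.5 × 0.714 × 260² = 24130 Pa.
CL = W/(q·S) = 1.962×10^6 / (24130 × 263) = 0.3091.
CD = 0.017 + 0.0484 × 0.3091² = 0.02162.
L/D = CL/CD = 0.3091 / 0.02162 = 14.3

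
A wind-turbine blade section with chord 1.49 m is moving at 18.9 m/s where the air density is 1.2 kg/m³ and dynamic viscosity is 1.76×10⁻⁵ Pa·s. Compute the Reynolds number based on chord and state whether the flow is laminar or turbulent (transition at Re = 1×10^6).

Re = ρ·v·c/μ = 1.2 × 18.9 × 1.49 / (1.76×10⁻⁵) = 1.92×10^6
Since 1.92×10^6 > 1×10^6, the flow is turbulent.

Re = 1.92×10^6 (turbulent)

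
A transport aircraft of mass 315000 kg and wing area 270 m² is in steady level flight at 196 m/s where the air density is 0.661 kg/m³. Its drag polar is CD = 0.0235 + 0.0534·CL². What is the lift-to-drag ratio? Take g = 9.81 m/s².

L/D = 13.5

Weight W = mg = 315000 × 9.81 = 3.0902×10^6 N; in level flight L = W.
Dynamic pressure q = 0.5 × 0.661 × 196² = 12700 Pa.
CL = 2W/(ρv²S) = 2×3.0902×10^6/(0.661×196²×270) = 0.9014.
CD = 0.0235 + 0.0534 × 0.9014² = 0.06689.
L/D = CL/CD = 0.9014 / 0.06689 = 13.5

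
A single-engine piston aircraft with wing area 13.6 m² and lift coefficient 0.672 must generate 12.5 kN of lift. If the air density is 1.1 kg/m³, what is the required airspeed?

L = ½ρv²S·CL ⇒ v = √(2L/(ρ·S·CL))
v = √(2 × 12500 / (1.1 × 13.6 × 0.672)) = √2487 = 49.9 m/s

v = 49.9 m/s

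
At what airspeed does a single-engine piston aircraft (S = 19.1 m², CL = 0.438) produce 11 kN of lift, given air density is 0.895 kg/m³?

v = 54.2 m/s

L = ½ρv²S·CL ⇒ v = √(2L/(ρ·S·CL))
v = √(2 × 11000 / (0.895 × 19.1 × 0.438)) = √2938 = 54.2 m/s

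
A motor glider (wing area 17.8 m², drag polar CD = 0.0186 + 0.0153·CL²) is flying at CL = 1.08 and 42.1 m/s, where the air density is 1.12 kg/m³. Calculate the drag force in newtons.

D = 644 N

CD = 0.0186 + 0.0153 × 1.08² = 0.03645
D = ½ρv²S·CD = ½ × 1.12 × 42.1² × 17.8 × 0.03645 = 644 N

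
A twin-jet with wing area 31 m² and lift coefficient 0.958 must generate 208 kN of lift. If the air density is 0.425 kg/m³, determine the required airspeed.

L = ½ρv²S·CL ⇒ v = √(2L/(ρ·S·CL))
v = √(2 × 2.08×10^5 / (0.425 × 31 × 0.958)) = √32960 = 182 m/s

v = 182 m/s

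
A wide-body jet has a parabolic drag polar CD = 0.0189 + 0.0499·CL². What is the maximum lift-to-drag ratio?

For CD = CD0 + K·CL², (L/D)max occurs at CL* = √(CD0/K) and equals 1/(2√(K·CD0)).
(L/D)max = 1/(2√(0.0499 × 0.0189)) = 1/(2 × 0.03071) = 16.3

(L/D)max = 16.3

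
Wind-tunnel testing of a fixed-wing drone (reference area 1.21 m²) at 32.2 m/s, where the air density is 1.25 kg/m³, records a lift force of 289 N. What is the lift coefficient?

From L = ½ρv²S·CL, rearranging gives CL = 2L/(ρv²S).
CL = 2 × 289 / (1.25 × 32.2² × 1.21) = 0.369

CL = 0.369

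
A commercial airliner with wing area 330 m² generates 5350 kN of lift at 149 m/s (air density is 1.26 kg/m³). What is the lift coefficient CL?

From L = ½ρv²S·CL, rearranging gives CL = 2L/(ρv²S).
CL = 2 × 5.35×10^6 / (1.26 × 149² × 330) = 1.16

CL = 1.16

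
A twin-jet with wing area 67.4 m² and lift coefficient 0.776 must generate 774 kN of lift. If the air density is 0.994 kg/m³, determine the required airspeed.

L = ½ρv²S·CL ⇒ v = √(2L/(ρ·S·CL))
v = √(2 × 7.74×10^5 / (0.994 × 67.4 × 0.776)) = √29780 = 173 m/s

v = 173 m/s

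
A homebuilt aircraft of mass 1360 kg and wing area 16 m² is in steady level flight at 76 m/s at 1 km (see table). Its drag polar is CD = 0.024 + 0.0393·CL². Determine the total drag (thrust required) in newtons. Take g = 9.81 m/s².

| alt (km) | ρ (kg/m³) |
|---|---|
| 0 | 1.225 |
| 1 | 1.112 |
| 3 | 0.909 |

D = 1370 N

At 1 km, from the table: ρ = 1.112 kg/m³.
In steady level flight, lift balances weight: W = mg = 1360 × 9.81 = 13342 N.
Dynamic pressure q = 0.5 × 1.112 × 76² = 3211 Pa.
Required CL = L/(qS) = 13342/(3211·16) = 0.2596.
CD = 0.024 + 0.0393 × 0.2596² = 0.02665.
D = q·S·CD = 3211 × 16 × 0.02665 = 1369 N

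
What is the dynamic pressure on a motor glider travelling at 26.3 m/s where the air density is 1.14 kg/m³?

q = 394 Pa

q = ½ρv² = ½ × 1.14 × 26.3² = 394 Pa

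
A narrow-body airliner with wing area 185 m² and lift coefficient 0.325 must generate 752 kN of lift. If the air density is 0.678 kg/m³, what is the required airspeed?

v = 192 m/s

L = ½ρv²S·CL ⇒ v = √(2L/(ρ·S·CL))
v = √(2 × 7.52×10^5 / (0.678 × 185 × 0.325)) = √36890 = 192 m/s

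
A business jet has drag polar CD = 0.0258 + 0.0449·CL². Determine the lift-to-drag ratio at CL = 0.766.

CD = 0.0258 + 0.0449 × 0.766² = 0.05215
L/D = CL/CD = 0.766 / 0.05215 = 14.7

L/D = 14.7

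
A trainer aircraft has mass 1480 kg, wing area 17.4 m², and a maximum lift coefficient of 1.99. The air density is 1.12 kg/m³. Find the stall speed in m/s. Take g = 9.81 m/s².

At stall, lift equals weight: L = W = m·g = 1480 × 9.81 = 14520 N.
V_stall = √(2W/(ρ·S·CL,max)) = √(2 × 14520 / (1.12 × 17.4 × 1.99))
V_stall = √748.8 = 27.4 m/s

V_stall = 27.4 m/s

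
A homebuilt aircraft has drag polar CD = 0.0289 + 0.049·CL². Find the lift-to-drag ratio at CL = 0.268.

CD = 0.0289 + 0.049 × 0.268² = 0.03242
L/D = CL/CD = 0.268 / 0.03242 = 8.27

L/D = 8.27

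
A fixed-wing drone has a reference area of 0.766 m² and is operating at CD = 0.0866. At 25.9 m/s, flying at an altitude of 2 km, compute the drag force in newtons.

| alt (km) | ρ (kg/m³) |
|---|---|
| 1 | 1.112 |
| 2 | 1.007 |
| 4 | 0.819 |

D = 22.4 N

At 2 km, from the table: ρ = 1.007 kg/m³.
D = ½ρv²S·CD = ½ × 1.007 × 25.9² × 0.766 × 0.0866 = 22.4 N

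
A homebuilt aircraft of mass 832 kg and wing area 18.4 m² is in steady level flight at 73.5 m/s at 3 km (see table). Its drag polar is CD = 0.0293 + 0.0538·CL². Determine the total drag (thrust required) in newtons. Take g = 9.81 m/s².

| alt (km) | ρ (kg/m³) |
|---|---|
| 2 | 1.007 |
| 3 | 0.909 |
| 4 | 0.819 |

At 3 km, from the table: ρ = 0.909 kg/m³.
Level flight ⇒ L = W = m·g = 832 × 9.81 = 8161.9 N.
Dynamic pressure q = 0.5 × 0.909 × 73.5² = 2455 Pa.
Required CL = L/(qS) = 8161.9/(2455·18.4) = 0.1807.
CD = 0.0293 + 0.0538 × 0.1807² = 0.03106.
D = q·S·CD = 2455 × 18.4 × 0.03106 = 1403 N

D = 1400 N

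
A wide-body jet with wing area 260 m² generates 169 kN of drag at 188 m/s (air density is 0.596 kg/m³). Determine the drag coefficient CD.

CD = 0.0617

From D = ½ρv²S·CD, rearranging gives CD = 2D/(ρv²S).
CD = 2 × 1.69×10^5 / (0.596 × 188² × 260) = 0.0617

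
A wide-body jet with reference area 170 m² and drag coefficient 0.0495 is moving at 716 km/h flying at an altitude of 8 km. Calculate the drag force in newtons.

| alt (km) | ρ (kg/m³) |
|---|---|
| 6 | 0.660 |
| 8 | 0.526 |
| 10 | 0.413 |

D = 87500 N

At 8 km, from the table: ρ = 0.526 kg/m³.
Convert speed: v = 716 km/h ÷ 3.6 = 198.9 m/s.
Dynamic pressure q = ½ρv² = ½ × 0.526 × 198.9² = 10400 Pa.
D = q·S·CD = 10400 × 170 × 0.0495 = 87500 N ≈ 87.5 kN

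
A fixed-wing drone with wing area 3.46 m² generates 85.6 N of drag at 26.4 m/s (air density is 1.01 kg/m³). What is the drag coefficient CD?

CD = 0.0703

From D = ½ρv²S·CD, rearranging gives CD = 2D/(ρv²S).
CD = 2 × 85.6 / (1.01 × 26.4² × 3.46) = 0.0703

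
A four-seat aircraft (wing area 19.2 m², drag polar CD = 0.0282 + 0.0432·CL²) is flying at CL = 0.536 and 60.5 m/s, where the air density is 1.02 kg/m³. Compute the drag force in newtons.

D = 1460 N

CD = 0.0282 + 0.0432 × 0.536² = 0.04061
D = ½ρv²S·CD = ½ × 1.02 × 60.5² × 19.2 × 0.04061 = 1460 N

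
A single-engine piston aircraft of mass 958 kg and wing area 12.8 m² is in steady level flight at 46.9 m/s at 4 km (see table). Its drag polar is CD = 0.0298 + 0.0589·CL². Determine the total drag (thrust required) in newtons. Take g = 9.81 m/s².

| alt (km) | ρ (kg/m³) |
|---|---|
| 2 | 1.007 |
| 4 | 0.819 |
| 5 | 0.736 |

At 4 km, from the table: ρ = 0.819 kg/m³.
Level flight ⇒ L = W = m·g = 958 × 9.81 = 9398 N.
q = ½ρv² = ½ × 0.819 × 46.9² = 900.7 Pa.
Required CL = L/(qS) = 9398/(900.7·12.8) = 0.8151.
CD = 0.0298 + 0.0589 × 0.8151² = 0.06893.
D = q·S·CD = 900.7 × 12.8 × 0.06893 = 794.8 N

D = 795 N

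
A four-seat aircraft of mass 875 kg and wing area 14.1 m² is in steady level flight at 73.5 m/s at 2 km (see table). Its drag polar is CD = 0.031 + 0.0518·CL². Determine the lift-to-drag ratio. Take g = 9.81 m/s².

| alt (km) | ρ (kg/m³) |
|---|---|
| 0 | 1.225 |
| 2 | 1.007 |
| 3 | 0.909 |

L/D = 6.66

At 2 km, from the table: ρ = 1.007 kg/m³.
Level flight ⇒ L = W = m·g = 875 × 9.81 = 8583.8 N.
q = ½ρv² = ½ × 1.007 × 73.5² = 2720 Pa.
CL = W/(q·S) = 8583.8 / (2720 × 14.1) = 0.2238.
CD = 0.031 + 0.0518 × 0.2238² = 0.03359.
L/D = CL/CD = 0.2238 / 0.03359 = 6.66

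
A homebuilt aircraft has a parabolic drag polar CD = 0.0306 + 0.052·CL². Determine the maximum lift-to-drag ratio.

For CD = CD0 + K·CL², (L/D)max occurs at CL* = √(CD0/K) and equals 1/(2√(K·CD0)).
(L/D)max = 1/(2√(0.052 × 0.0306)) = 1/(2 × 0.03989) = 12.5

(L/D)max = 12.5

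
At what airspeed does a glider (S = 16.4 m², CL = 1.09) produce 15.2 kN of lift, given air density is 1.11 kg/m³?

v = 39.1 m/s

L = ½ρv²S·CL ⇒ v = √(2L/(ρ·S·CL))
v = √(2 × 15200 / (1.11 × 16.4 × 1.09)) = √1532 = 39.1 m/s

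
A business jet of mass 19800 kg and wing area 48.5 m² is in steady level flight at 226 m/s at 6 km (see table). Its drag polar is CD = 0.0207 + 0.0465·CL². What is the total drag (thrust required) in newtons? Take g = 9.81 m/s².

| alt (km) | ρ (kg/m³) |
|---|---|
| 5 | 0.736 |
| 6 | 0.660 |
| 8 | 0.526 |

At 6 km, from the table: ρ = 0.660 kg/m³.
In steady level flight, lift balances weight: W = mg = 19800 × 9.81 = 1.9424×10^5 N.
Dynamic pressure q = 0.5 × 0.66 × 226² = 16860 Pa.
CL = 2W/(ρv²S) = 2×1.9424×10^5/(0.66×226²×48.5) = 0.2376.
CD = 0.0207 + 0.0465 × 0.2376² = 0.02333.
D = q·S·CD = 16860 × 48.5 × 0.02333 = 19070 N

D = 19100 N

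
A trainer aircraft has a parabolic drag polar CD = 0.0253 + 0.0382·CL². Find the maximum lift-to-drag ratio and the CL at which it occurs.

(L/D)max = 16.1, at CL = 0.814

For CD = CD0 + K·CL², (L/D)max occurs at CL* = √(CD0/K) and equals 1/(2√(K·CD0)).
(L/D)max = 1/(2√(0.0382 × 0.0253)) = 1/(2 × 0.03109) = 16.1
CL* = √(0.0253/0.0382) = 0.814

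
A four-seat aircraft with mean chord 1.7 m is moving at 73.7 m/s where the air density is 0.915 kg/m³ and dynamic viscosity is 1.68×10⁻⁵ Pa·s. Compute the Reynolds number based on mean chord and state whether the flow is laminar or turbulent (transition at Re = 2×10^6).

Re = ρ·v·c/μ = 0.915 × 73.7 × 1.7 / (1.68×10⁻⁵) = 6.82×10^6
Since 6.82×10^6 > 2×10^6, the flow is turbulent.

Re = 6.82×10^6 (turbulent)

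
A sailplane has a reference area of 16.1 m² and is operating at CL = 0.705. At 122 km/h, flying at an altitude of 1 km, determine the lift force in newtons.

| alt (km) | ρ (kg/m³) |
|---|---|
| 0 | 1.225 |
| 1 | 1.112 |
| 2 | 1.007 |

At 1 km, from the table: ρ = 1.112 kg/m³.
Convert speed: v = 122 km/h ÷ 3.6 = 33.89 m/s.
Dynamic pressure q = ½ρv² = ½ × 1.112 × 33.89² = 638.5 Pa.
L = q·S·CL = 638.5 × 16.1 × 0.705 = 7250 N ≈ 7.25 kN

L = 7250 N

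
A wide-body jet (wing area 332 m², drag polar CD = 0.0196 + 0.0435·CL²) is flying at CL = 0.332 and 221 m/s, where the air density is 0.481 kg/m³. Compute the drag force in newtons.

CD = 0.0196 + 0.0435 × 0.332² = 0.02439
D = ½ρv²S·CD = ½ × 0.481 × 221² × 332 × 0.02439 = 95100 N

D = 95100 N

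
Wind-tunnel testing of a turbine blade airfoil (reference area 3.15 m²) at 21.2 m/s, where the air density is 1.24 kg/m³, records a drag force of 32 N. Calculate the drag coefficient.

CD = 0.0365

From D = ½ρv²S·CD, rearranging gives CD = 2D/(ρv²S).
CD = 2 × 32 / (1.24 × 21.2² × 3.15) = 0.0365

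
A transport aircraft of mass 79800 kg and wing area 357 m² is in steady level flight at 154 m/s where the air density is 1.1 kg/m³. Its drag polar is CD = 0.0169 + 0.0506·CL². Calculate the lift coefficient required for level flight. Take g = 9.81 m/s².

In steady level flight, lift balances weight: W = mg = 79800 × 9.81 = 7.8284×10^5 N.
Dynamic pressure q = 0.5 × 1.1 × 154² = 13040 Pa.
Required CL = L/(qS) = 7.8284×10^5/(13040·357) = 0.1681.

CL = 0.168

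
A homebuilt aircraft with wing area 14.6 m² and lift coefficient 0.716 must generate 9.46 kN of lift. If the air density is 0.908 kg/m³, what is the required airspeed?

L = ½ρv²S·CL ⇒ v = √(2L/(ρ·S·CL))
v = √(2 × 9460 / (0.908 × 14.6 × 0.716)) = √1993 = 44.6 m/s

v = 44.6 m/s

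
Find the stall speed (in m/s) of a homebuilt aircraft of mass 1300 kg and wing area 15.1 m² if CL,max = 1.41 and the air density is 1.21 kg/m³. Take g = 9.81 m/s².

Stall occurs when L = W at CL,max. W = mg = 1300 × 9.81 = 12750 N.
V_stall = √(2W/(ρ·S·CL,max)) = √(2 × 12750 / (1.21 × 15.1 × 1.41))
V_stall = √990.1 = 31.5 m/s

V_stall = 31.5 m/s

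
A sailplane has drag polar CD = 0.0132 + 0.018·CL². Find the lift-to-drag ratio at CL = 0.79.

L/D = 32.3

CD = 0.0132 + 0.018 × 0.79² = 0.02443
L/D = CL/CD = 0.79 / 0.02443 = 32.3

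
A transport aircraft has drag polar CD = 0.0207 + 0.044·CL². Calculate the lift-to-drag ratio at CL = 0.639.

CD = 0.0207 + 0.044 × 0.639² = 0.03867
L/D = CL/CD = 0.639 / 0.03867 = 16.5

L/D = 16.5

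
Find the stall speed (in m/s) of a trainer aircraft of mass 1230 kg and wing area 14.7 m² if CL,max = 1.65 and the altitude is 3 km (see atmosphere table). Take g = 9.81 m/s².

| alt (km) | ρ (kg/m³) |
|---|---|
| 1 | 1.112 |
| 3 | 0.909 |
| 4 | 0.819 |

At 3 km, from the table: ρ = 0.909 kg/m³.
At stall, lift equals weight: L = W = m·g = 1230 × 9.81 = 12070 N.
V_stall = √(2W/(ρ·S·CL,max)) = √(2 × 12070 / (0.909 × 14.7 × 1.65))
V_stall = √1095 = 33.1 m/s

V_stall = 33.1 m/s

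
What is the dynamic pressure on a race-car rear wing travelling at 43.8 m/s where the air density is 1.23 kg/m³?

q = 1180 Pa

q = ½ρv² = ½ × 1.23 × 43.8² = 1180 Pa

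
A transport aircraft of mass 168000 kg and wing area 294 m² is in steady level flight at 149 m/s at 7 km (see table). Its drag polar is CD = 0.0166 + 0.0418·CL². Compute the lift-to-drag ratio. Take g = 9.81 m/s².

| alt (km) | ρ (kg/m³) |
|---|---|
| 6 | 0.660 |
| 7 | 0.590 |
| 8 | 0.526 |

At 7 km, from the table: ρ = 0.590 kg/m³.
Level flight ⇒ L = W = m·g = 168000 × 9.81 = 1.6481×10^6 N.
q = ½ρv² = ½ × 0.59 × 149² = 6549 Pa.
CL = W/(q·S) = 1.6481×10^6 / (6549 × 294) = 0.8559.
CD = 0.0166 + 0.0418 × 0.8559² = 0.04722.
L/D = CL/CD = 0.8559 / 0.04722 = 18.1

L/D = 18.1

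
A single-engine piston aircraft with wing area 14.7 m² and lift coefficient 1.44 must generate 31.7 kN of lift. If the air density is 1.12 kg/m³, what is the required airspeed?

v = 51.7 m/s

L = ½ρv²S·CL ⇒ v = √(2L/(ρ·S·CL))
v = √(2 × 31700 / (1.12 × 14.7 × 1.44)) = √2674 = 51.7 m/s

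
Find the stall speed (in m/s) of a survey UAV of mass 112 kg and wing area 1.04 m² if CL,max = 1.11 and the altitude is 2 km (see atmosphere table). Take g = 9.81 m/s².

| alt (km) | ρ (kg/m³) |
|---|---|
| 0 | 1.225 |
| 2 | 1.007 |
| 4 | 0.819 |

At 2 km, from the table: ρ = 1.007 kg/m³.
At stall, lift equals weight: L = W = m·g = 112 × 9.81 = 1099 N.
V_stall = √(2W/(ρ·S·CL,max)) = √(2 × 1099 / (1.007 × 1.04 × 1.11))
V_stall = √1890 = 43.5 m/s

V_stall = 43.5 m/s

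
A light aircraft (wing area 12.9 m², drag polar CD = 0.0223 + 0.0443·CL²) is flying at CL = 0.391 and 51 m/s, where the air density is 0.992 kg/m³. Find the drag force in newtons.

CD = 0.0223 + 0.0443 × 0.391² = 0.02907
D = ½ρv²S·CD = ½ × 0.992 × 51² × 12.9 × 0.02907 = 484 N

D = 484 N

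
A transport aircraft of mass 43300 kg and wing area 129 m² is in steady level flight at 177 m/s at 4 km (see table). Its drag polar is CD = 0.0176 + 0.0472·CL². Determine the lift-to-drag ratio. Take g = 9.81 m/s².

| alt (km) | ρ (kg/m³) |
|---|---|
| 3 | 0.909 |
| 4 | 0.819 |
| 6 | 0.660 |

L/D = 12.4

At 4 km, from the table: ρ = 0.819 kg/m³.
Weight W = mg = 43300 × 9.81 = 4.2477×10^5 N; in level flight L = W.
q = ½ρv² = ½ × 0.819 × 177² = 12830 Pa.
Required CL = L/(qS) = 4.2477×10^5/(12830·129) = 0.2567.
CD = 0.0176 + 0.0472 × 0.2567² = 0.02071.
L/D = CL/CD = 0.2567 / 0.02071 = 12.4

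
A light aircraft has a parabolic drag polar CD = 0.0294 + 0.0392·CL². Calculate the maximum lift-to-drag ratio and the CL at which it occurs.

For CD = CD0 + K·CL², (L/D)max occurs at CL* = √(CD0/K) and equals 1/(2√(K·CD0)).
(L/D)max = 1/(2√(0.0392 × 0.0294)) = 1/(2 × 0.03395) = 14.7
CL* = √(0.0294/0.0392) = 0.866

(L/D)max = 14.7, at CL = 0.866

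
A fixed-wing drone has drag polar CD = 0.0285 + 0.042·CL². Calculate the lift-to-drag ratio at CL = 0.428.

CD = 0.0285 + 0.042 × 0.428² = 0.03619
L/D = CL/CD = 0.428 / 0.03619 = 11.8

L/D = 11.8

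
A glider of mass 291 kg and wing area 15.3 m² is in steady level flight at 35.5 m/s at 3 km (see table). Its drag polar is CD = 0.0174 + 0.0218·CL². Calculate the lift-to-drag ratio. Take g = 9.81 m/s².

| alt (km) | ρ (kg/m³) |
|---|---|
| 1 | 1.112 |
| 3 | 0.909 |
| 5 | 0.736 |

L/D = 16.5

At 3 km, from the table: ρ = 0.909 kg/m³.
Weight W = mg = 291 × 9.81 = 2854.7 N; in level flight L = W.
Dynamic pressure q = 0.5 × 0.909 × 35.5² = 572.8 Pa.
CL = 2W/(ρv²S) = 2×2854.7/(0.909×35.5²×15.3) = 0.3257.
CD = 0.0174 + 0.0218 × 0.3257² = 0.01971.
L/D = CL/CD = 0.3257 / 0.01971 = 16.5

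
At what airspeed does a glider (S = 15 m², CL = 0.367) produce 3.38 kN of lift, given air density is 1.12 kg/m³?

v = 33.1 m/s

L = ½ρv²S·CL ⇒ v = √(2L/(ρ·S·CL))
v = √(2 × 3380 / (1.12 × 15 × 0.367)) = √1096 = 33.1 m/s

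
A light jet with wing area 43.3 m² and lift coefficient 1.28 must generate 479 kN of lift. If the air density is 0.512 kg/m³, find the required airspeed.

L = ½ρv²S·CL ⇒ v = √(2L/(ρ·S·CL))
v = √(2 × 4.79×10^5 / (0.512 × 43.3 × 1.28)) = √33760 = 184 m/s

v = 184 m/s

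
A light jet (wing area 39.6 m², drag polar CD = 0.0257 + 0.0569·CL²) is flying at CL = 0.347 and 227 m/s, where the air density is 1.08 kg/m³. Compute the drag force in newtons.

D = 35900 N

CD = 0.0257 + 0.0569 × 0.347² = 0.03255
D = ½ρv²S·CD = ½ × 1.08 × 227² × 39.6 × 0.03255 = 35900 N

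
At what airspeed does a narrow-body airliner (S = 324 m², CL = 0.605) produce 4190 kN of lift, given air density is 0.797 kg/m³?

L = ½ρv²S·CL ⇒ v = √(2L/(ρ·S·CL))
v = √(2 × 4.19×10^6 / (0.797 × 324 × 0.605)) = √53640 = 232 m/s

v = 232 m/s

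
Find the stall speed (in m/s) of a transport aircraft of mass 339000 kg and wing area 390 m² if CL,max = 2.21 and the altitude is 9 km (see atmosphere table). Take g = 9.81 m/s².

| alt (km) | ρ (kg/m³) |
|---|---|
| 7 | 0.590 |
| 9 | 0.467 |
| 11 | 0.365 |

V_stall = 129 m/s

At 9 km, from the table: ρ = 0.467 kg/m³.
Weight W = mg = 339000 × 9.81 = 3.326×10^6 N.
From L = ½ρV²S·CL,max = W: V_stall = √(2W/(ρSCL,max)) = √(2·3.326×10^6/(0.467·390·2.21))
V_stall = √16520 = 129 m/s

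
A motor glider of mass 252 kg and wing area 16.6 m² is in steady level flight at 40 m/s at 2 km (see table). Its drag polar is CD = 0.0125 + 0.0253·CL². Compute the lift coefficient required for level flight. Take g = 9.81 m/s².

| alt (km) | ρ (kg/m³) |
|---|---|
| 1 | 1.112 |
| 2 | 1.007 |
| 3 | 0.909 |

At 2 km, from the table: ρ = 1.007 kg/m³.
Weight W = mg = 252 × 9.81 = 2472.1 N; in level flight L = W.
Dynamic pressure q = 0.5 × 1.007 × 40² = 805.6 Pa.
CL = 2W/(ρv²S) = 2×2472.1/(1.007×40²×16.6) = 0.1849.

CL = 0.185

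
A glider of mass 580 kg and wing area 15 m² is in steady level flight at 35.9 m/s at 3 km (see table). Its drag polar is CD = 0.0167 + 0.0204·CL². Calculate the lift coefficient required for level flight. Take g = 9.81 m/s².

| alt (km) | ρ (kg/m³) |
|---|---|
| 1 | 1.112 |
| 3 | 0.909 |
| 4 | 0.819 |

At 3 km, from the table: ρ = 0.909 kg/m³.
Level flight ⇒ L = W = m·g = 580 × 9.81 = 5689.8 N.
q = ½ρv² = ½ × 0.909 × 35.9² = 585.8 Pa.
CL = W/(q·S) = 5689.8 / (585.8 × 15) = 0.6476.

CL = 0.648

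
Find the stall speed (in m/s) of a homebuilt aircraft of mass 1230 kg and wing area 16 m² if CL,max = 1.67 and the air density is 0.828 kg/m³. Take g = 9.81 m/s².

Weight W = mg = 1230 × 9.81 = 12070 N.
V_stall = √(2W/(ρ·S·CL,max)) = √(2 × 12070 / (0.828 × 16 × 1.67))
V_stall = √1091 = 33 m/s

V_stall = 33 m/s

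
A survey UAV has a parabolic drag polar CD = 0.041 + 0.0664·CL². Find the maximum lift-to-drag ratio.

For CD = CD0 + K·CL², (L/D)max occurs at CL* = √(CD0/K) and equals 1/(2√(K·CD0)).
(L/D)max = 1/(2√(0.0664 × 0.041)) = 1/(2 × 0.05218) = 9.58

(L/D)max = 9.58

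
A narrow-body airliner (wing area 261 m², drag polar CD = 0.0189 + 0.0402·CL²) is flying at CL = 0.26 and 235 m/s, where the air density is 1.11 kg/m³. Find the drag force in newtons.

D = 1.73×10^5 N

CD = 0.0189 + 0.0402 × 0.26² = 0.02162
D = ½ρv²S·CD = ½ × 1.11 × 235² × 261 × 0.02162 = 1.73×10^5 N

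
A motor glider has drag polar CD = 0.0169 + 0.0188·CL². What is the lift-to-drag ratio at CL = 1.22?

L/D = 27.2

CD = 0.0169 + 0.0188 × 1.22² = 0.04488
L/D = CL/CD = 1.22 / 0.04488 = 27.2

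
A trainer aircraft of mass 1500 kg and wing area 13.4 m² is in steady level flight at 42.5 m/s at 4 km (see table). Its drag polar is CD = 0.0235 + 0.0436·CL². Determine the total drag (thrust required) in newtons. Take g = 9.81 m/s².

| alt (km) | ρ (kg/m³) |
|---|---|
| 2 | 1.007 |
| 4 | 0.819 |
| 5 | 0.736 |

At 4 km, from the table: ρ = 0.819 kg/m³.
In steady level flight, lift balances weight: W = mg = 1500 × 9.81 = 14715 N.
Dynamic pressure q = 0.5 × 0.819 × 42.5² = 739.7 Pa.
CL = 2W/(ρv²S) = 2×14715/(0.819×42.5²×13.4) = 1.485.
CD = 0.0235 + 0.0436 × 1.485² = 0.1196.
D = q·S·CD = 739.7 × 13.4 × 0.1196 = 1185 N

D = 1190 N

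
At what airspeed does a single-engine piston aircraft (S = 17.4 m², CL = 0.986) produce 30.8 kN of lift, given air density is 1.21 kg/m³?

L = ½ρv²S·CL ⇒ v = √(2L/(ρ·S·CL))
v = √(2 × 30800 / (1.21 × 17.4 × 0.986)) = √2967 = 54.5 m/s

v = 54.5 m/s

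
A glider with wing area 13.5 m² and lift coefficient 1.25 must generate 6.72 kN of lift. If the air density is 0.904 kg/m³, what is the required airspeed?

v = 29.7 m/s

L = ½ρv²S·CL ⇒ v = √(2L/(ρ·S·CL))
v = √(2 × 6720 / (0.904 × 13.5 × 1.25)) = √881 = 29.7 m/s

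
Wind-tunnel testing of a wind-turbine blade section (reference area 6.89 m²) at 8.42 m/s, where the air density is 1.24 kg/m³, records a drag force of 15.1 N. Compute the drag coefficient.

From D = ½ρv²S·CD, rearranging gives CD = 2D/(ρv²S).
CD = 2 × 15.1 / (1.24 × 8.42² × 6.89) = 0.0499

CD = 0.0499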